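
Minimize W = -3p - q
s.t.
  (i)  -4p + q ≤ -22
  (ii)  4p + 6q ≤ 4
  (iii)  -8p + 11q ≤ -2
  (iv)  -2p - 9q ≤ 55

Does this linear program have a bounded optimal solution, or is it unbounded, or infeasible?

Extreme points and W = -3p - q:
  (34/7, -18/7) → W = -12
  (143/38, -132/19) → W = -165/38
  (61/4, -19/2) → W = -145/4
The feasible region has finitely many vertices and no improving ray; the minimum is -145/4 at (61/4, -19/2).

bounded optimum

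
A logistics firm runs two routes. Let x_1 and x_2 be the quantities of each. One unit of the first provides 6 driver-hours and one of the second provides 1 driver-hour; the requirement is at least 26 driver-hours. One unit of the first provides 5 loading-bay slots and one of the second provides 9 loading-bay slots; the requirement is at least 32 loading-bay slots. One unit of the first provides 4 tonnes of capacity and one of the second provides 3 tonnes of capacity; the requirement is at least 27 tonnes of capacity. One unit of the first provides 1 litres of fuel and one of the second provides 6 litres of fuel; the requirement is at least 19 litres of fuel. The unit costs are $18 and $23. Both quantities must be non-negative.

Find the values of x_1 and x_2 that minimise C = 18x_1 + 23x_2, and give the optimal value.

x_1 = 5, x_2 = 7/3, minimum C = 431/3

Extreme points and C = 18x_1 + 23x_2:
  (0, 26) → C = 598
  (19, 0) → C = 342
  (51/14, 29/7) → C = 1126/7
  (5, 7/3) → C = 431/3
The feasible region is unbounded (it extends along (0, 1), (1, 0)), but C strictly increases along every unbounded feasible direction, so there is no improving ray and the minimum is attained at a vertex.

The binding constraints are 4x_1 + 3x_2 = 27 and x_1 + 6x_2 = 19.
Solving simultaneously gives x_1 = 5, x_2 = 7/3.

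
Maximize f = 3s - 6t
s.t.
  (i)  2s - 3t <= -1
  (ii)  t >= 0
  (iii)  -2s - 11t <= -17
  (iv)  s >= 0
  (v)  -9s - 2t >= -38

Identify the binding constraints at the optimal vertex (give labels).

(i) and (iii)

Extreme points and f = 3s - 6t:
  (10/7, 9/7) → f = -24/7
  (112/31, 85/31) → f = -174/31
  (0, 17/11) → f = -102/11
  (0, 19) → f = -114

The maximum is at (10/7, 9/7). Substituting into each constraint, equality holds for (i) and (iii); the remaining constraints have slack.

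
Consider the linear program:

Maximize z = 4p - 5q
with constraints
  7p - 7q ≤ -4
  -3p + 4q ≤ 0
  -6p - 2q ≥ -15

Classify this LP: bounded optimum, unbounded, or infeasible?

From the feasible point (-16/7, -12/7), moving in the direction (-7, -7) keeps every constraint satisfied while z increases without bound.

unbounded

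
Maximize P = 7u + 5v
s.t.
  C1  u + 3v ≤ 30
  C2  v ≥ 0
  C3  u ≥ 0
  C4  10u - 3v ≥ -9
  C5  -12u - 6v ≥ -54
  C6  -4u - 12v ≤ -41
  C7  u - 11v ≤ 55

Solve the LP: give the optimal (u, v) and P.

u = 9/8, v = 27/4, maximum P = 333/8

Corner points and P = 7u + 5v:
  (9/8, 27/4) → P = 333/8
  (5/44, 223/66) → P = 2335/132
  (67/20, 23/10) → P = 699/20

The optimum lies where 10u - 3v = -9 and -12u - 6v = -54.
Solving simultaneously gives u = 9/8, v = 27/4.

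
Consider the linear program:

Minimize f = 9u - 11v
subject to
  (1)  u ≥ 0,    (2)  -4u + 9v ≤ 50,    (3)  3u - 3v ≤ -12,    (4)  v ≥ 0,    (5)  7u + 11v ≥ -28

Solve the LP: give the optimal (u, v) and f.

u = 0, v = 50/9, minimum f = -550/9

Extreme points and f = 9u - 11v:
  (0, 50/9) → f = -550/9
  (0, 4) → f = -44
  (14/5, 34/5) → f = -248/5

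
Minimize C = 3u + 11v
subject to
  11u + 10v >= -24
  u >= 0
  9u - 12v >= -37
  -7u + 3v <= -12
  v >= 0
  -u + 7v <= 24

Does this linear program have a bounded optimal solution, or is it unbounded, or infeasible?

Extreme points and C = 3u + 11v:
  (12/7, 0) → C = 36/7
  (78/23, 90/23) → C = 1224/23
The feasible region has finitely many vertices and no improving ray; the minimum is 36/7 at (12/7, 0).

bounded optimum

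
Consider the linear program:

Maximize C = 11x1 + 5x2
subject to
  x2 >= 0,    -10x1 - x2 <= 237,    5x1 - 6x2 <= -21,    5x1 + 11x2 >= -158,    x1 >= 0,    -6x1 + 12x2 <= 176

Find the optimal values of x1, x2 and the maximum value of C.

x1 = 67/2, x2 = 377/12, maximum C = 6307/12

Corner points and C = 11x1 + 5x2:
  (0, 7/2) → C = 35/2
  (67/2, 377/12) → C = 6307/12
  (0, 44/3) → C = 220/3

At the optimal vertex, 5x1 - 6x2 = -21 and -6x1 + 12x2 = 176.
Solving simultaneously gives x1 = 67/2, x2 = 377/12.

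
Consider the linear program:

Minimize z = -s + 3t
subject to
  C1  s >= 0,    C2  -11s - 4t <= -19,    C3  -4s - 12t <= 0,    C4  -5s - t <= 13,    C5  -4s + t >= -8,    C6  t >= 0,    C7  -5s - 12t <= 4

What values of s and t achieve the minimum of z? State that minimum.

The feasible region is unbounded (it extends along (0, 1), (1, 4)), but z strictly increases along every unbounded feasible direction, so there is no improving ray and the minimum is attained at a vertex.

s = 2, t = 0, minimum z = -2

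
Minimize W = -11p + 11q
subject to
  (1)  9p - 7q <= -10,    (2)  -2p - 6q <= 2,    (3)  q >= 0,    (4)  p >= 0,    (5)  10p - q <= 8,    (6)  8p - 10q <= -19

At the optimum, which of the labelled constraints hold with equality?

Extreme points and W = -11p + 11q:
  (66/61, 172/61) → W = 1166/61
  (33/34, 91/34) → W = 319/17
  (0, 19/10) → W = 209/10
The feasible region is unbounded (it extends along (0, 1), (1, 10)), but W strictly increases along every unbounded feasible direction, so there is no improving ray and the minimum is attained at a vertex.

The minimum is at (33/34, 91/34). Substituting into each constraint, equality holds for (1) and (6); the remaining constraints have slack.

(1) and (6)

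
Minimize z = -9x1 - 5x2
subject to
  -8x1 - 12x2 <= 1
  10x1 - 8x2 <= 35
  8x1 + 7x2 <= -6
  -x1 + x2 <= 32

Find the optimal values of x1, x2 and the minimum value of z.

Extreme points and z = -9x1 - 5x2:
  (-13/8, 1) → z = 77/8
  (-77/4, 51/4) → z = 219/2
  (-46/3, 50/3) → z = 164/3

The optimum lies where -8x1 - 12x2 = 1 and 8x1 + 7x2 = -6.
Solving simultaneously gives x1 = -13/8, x2 = 1.

x1 = -13/8, x2 = 1, minimum z = 77/8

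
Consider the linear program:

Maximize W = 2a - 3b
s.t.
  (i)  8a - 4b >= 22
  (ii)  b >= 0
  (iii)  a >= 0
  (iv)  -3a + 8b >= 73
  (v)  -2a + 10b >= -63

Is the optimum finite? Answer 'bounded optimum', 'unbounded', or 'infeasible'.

unbounded

From the feasible point (9, 25/2), moving in the direction (8, 3) keeps every constraint satisfied while W increases without bound.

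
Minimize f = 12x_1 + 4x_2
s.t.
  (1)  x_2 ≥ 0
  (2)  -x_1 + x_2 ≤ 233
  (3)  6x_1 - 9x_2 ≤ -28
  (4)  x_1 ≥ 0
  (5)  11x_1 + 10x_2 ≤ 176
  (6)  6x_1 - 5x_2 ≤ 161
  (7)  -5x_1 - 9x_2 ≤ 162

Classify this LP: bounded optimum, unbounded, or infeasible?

Corner points and f = 12x_1 + 4x_2:
  (0, 28/9) → f = 112/9
  (1304/159, 1364/159) → f = 21104/159
  (0, 88/5) → f = 352/5
The feasible region has finitely many vertices and no improving ray; the minimum is 112/9 at (0, 28/9).

bounded optimum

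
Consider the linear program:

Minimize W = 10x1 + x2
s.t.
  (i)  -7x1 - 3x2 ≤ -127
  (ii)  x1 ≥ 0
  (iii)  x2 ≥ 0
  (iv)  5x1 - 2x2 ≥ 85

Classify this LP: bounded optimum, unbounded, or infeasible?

Corner points and W = 10x1 + x2:
  (127/7, 0) → W = 1270/7
  (509/29, 40/29) → W = 5130/29
The feasible region has finitely many vertices and no improving ray; the minimum is 5130/29 at (509/29, 40/29).

bounded optimum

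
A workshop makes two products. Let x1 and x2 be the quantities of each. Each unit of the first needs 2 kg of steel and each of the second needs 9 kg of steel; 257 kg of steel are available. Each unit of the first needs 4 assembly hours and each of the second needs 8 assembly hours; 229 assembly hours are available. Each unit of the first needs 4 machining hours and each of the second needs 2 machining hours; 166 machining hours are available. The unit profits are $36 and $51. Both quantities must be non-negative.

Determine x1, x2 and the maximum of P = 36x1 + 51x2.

Extreme points and P = 36x1 + 51x2:
  (0, 0) → P = 0
  (0, 257/9) → P = 4369/3
  (83/2, 0) → P = 1494
  (1/4, 57/2) → P = 2925/2
  (145/4, 21/2) → P = 3681/2

x1 = 145/4, x2 = 21/2, maximum P = 3681/2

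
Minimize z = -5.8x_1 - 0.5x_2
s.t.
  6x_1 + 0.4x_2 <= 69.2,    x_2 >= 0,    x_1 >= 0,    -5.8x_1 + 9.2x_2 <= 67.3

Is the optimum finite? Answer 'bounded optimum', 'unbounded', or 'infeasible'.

Feasible corners and z = -5.8x_1 - 0.5x_2:
  (173/15, 0) → z = -5017/75
  (15243/1438, 20129/1438) → z = -984739/14380
  (0, 0) → z = 0
  (0, 673/92) → z = -673/184
The feasible region has finitely many vertices and no improving ray; the minimum is -984739/14380 at (15243/1438, 20129/1438).

bounded optimum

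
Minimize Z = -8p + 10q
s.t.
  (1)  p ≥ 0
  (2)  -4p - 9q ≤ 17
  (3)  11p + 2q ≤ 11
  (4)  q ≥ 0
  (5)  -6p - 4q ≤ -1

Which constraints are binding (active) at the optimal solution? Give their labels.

(3) and (4)

Extreme points and Z = -8p + 10q:
  (0, 11/2) → Z = 55
  (0, 1/4) → Z = 5/2
  (1, 0) → Z = -8
  (1/6, 0) → Z = -4/3

The minimum is at (1, 0). Substituting into each constraint, equality holds for (3) and (4); the remaining constraints have slack.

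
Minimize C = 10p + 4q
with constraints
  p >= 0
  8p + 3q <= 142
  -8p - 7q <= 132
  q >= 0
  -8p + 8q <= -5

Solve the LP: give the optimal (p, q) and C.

Feasible corners and C = 10p + 4q:
  (71/4, 0) → C = 355/2
  (1151/88, 137/11) → C = 7947/44
  (5/8, 0) → C = 25/4

p = 5/8, q = 0, minimum C = 25/4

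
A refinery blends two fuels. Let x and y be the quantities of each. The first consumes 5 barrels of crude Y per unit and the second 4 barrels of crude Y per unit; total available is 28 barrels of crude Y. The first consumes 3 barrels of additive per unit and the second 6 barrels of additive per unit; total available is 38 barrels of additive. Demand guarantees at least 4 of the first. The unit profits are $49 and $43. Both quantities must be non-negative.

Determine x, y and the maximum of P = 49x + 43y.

x = 4, y = 2, maximum P = 282

Extreme points and P = 49x + 43y:
  (28/5, 0) → P = 1372/5
  (4, 0) → P = 196
  (4, 2) → P = 282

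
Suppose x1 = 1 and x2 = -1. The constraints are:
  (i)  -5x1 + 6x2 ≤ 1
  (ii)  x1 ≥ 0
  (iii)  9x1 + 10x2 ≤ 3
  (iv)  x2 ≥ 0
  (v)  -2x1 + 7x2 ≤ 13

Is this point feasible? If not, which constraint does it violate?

Constraint (iv): x2 = -1, which is not ≥ 0. All other constraints are satisfied.

not feasible — violates (iv)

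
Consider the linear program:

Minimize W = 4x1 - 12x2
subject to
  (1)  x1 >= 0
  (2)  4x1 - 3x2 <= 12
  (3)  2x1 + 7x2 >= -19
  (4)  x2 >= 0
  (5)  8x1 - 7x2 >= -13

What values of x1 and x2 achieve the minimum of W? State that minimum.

Extreme points and W = 4x1 - 12x2:
  (0, 0) → W = 0
  (0, 13/7) → W = -156/7
  (3, 0) → W = 12
  (123/4, 37) → W = -321

The optimum lies where 4x1 - 3x2 = 12 and 8x1 - 7x2 = -13.
Solving simultaneously gives x1 = 123/4, x2 = 37.

x1 = 123/4, x2 = 37, minimum W = -321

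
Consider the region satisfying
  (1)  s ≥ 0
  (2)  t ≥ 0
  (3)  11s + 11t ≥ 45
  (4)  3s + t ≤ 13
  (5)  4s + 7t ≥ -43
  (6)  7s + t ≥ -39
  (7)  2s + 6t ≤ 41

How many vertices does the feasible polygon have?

Pairwise boundary intersections that survive every other constraint:
  (0, 45/11)
  (0, 41/6)
  (45/11, 0)
  (13/3, 0)
  (37/16, 97/16)

5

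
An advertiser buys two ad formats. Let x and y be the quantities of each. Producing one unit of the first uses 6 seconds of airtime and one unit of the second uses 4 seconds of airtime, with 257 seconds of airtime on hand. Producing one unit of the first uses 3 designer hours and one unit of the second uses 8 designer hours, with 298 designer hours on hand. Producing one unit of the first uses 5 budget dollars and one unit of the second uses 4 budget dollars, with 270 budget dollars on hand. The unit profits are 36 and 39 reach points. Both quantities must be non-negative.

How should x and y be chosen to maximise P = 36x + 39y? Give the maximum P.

Vertices and P = 36x + 39y:
  (0, 0) → P = 0
  (0, 149/4) → P = 5811/4
  (257/6, 0) → P = 1542
  (24, 113/4) → P = 7863/4

The optimum lies where 6x + 4y = 257 and 3x + 8y = 298.
Solving simultaneously gives x = 24, y = 113/4.

x = 24, y = 113/4, maximum P = 7863/4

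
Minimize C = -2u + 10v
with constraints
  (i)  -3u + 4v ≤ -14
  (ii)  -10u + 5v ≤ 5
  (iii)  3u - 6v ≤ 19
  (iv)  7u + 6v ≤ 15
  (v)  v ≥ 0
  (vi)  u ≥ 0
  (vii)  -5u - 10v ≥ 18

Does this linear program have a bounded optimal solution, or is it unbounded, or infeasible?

The boundaries -3u + 4v = -14 and 3u - 6v = 19 meet at (4/3, -5/2), but that point violates v ≥ 0. Every candidate vertex is excluded by some other constraint, so the feasible region is empty.

infeasible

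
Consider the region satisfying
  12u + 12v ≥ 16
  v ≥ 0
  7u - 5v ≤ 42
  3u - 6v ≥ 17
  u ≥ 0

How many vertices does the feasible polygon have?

3

The feasible vertices (each the meet of two boundaries and inside every other half-plane) are:
  (6, 0)
  (17/3, 0)
  (167/27, 7/27)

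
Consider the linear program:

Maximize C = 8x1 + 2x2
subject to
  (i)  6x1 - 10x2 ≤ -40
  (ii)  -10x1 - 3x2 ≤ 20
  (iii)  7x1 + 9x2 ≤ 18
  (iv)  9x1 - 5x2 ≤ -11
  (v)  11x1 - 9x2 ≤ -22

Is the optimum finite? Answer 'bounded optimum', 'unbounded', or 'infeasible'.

bounded optimum

Extreme points and C = 8x1 + 2x2:
  (-160/59, 140/59) → C = -1000/59
  (-45/31, 97/31) → C = -166/31
  (-78/23, 320/69) → C = -1232/69
The feasible region has finitely many vertices and no improving ray; the maximum is -166/31 at (-45/31, 97/31).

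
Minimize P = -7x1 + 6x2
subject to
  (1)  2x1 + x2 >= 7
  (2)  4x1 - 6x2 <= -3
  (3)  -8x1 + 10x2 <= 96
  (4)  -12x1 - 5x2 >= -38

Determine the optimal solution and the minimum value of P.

x1 = 3/2, x2 = 4, minimum P = 27/2

Extreme points and P = -7x1 + 6x2:
  (-13/14, 62/7) → P = 835/14
  (3/2, 4) → P = 27/2
  (-5/8, 91/10) → P = 2359/40

The binding constraints are 2x1 + x2 = 7 and -12x1 - 5x2 = -38.
Solving simultaneously gives x1 = 3/2, x2 = 4.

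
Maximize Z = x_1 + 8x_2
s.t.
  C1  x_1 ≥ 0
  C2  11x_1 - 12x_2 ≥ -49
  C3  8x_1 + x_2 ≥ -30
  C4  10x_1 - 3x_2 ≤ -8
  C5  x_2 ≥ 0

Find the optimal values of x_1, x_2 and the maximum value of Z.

Feasible corners and Z = x_1 + 8x_2:
  (0, 49/12) → Z = 98/3
  (0, 8/3) → Z = 64/3
  (17/29, 134/29) → Z = 1089/29

The binding constraints are 11x_1 - 12x_2 = -49 and 10x_1 - 3x_2 = -8.
Solving simultaneously gives x_1 = 17/29, x_2 = 134/29.

x_1 = 17/29, x_2 = 134/29, maximum Z = 1089/29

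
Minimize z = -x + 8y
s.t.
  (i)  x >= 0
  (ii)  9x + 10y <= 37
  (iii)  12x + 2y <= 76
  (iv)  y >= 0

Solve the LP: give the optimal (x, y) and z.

x = 37/9, y = 0, minimum z = -37/9

Extreme points and z = -x + 8y:
  (0, 37/10) → z = 148/5
  (0, 0) → z = 0
  (37/9, 0) → z = -37/9

The binding constraints are 9x + 10y = 37 and y = 0.
Solving simultaneously gives x = 37/9, y = 0.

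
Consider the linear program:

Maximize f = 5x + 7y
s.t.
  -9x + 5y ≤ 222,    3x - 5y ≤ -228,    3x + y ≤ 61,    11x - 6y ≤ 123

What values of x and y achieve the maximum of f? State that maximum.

x = 83/24, y = 405/8, maximum f = 1115/3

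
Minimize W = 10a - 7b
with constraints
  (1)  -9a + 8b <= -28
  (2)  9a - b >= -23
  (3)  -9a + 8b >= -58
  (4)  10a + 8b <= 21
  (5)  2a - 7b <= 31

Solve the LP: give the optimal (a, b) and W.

Vertices and W = 10a - 7b:
  (49/19, -91/152) → W = 4557/152
  (-52/47, -223/47) → W = 1041/47
  (79/19, -391/152) → W = 9057/152
  (158/47, -163/47) → W = 2721/47

a = -52/47, b = -223/47, minimum W = 1041/47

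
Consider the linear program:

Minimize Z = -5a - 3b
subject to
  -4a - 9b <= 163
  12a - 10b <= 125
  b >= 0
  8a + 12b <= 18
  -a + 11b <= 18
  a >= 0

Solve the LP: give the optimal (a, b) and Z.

Corner points and Z = -5a - 3b:
  (9/4, 0) → Z = -45/4
  (0, 0) → Z = 0
  (0, 3/2) → Z = -9/2

a = 9/4, b = 0, minimum Z = -45/4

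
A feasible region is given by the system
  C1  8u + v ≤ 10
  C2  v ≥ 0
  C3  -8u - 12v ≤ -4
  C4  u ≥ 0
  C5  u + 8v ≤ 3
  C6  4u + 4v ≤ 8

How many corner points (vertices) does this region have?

Pairwise boundary intersections that survive every other constraint:
  (5/4, 0)
  (11/9, 2/9)
  (1/2, 0)
  (0, 1/3)
  (0, 3/8)

5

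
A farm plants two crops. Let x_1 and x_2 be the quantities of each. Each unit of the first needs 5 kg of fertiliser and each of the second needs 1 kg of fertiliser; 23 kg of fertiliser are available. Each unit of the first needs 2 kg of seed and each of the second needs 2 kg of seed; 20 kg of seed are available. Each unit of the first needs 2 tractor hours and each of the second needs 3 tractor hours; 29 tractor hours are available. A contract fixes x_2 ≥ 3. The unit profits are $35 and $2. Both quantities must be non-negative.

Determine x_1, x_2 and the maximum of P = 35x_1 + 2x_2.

Feasible corners and P = 35x_1 + 2x_2:
  (0, 29/3) → P = 58/3
  (0, 3) → P = 6
  (13/4, 27/4) → P = 509/4
  (4, 3) → P = 146
  (1, 9) → P = 53

The binding constraints are 5x_1 + x_2 = 23 and x_2 = 3.
Solving simultaneously gives x_1 = 4, x_2 = 3.

x_1 = 4, x_2 = 3, maximum P = 146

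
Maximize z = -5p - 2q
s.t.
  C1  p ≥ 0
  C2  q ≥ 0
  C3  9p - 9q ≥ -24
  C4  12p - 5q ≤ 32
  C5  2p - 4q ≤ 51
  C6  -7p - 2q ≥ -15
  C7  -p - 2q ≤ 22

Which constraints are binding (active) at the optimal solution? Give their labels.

C1 and C2

Vertices and z = -5p - 2q:
  (0, 0) → z = 0
  (0, 8/3) → z = -16/3
  (15/7, 0) → z = -75/7
  (29/27, 101/27) → z = -347/27

The maximum is at (0, 0). Substituting into each constraint, equality holds for C1 and C2; the remaining constraints have slack.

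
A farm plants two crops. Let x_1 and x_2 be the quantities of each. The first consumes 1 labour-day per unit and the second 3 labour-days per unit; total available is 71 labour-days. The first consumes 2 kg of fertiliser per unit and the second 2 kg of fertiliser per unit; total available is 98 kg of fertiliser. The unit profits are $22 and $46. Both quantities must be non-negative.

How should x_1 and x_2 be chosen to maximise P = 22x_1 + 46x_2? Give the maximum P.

x_1 = 38, x_2 = 11, maximum P = 1342

The binding constraints are x_1 + 3x_2 = 71 and 2x_1 + 2x_2 = 98.
Solving simultaneously gives x_1 = 38, x_2 = 11.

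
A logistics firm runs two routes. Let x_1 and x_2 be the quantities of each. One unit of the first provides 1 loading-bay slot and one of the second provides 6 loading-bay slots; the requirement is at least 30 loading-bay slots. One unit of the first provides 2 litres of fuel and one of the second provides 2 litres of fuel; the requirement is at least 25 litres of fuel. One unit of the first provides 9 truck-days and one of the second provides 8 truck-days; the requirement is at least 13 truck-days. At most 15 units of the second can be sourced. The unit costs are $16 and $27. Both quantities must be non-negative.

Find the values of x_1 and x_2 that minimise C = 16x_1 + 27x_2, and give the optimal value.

x_1 = 9, x_2 = 7/2, minimum C = 477/2

Feasible corners and C = 16x_1 + 27x_2:
  (0, 25/2) → C = 675/2
  (0, 15) → C = 405
  (30, 0) → C = 480
  (9, 7/2) → C = 477/2
The feasible region is unbounded (it extends along (1, 0)), but C strictly increases along every unbounded feasible direction, so there is no improving ray and the minimum is attained at a vertex.

At the optimal vertex, x_1 + 6x_2 = 30 and 2x_1 + 2x_2 = 25.
Solving simultaneously gives x_1 = 9, x_2 = 7/2.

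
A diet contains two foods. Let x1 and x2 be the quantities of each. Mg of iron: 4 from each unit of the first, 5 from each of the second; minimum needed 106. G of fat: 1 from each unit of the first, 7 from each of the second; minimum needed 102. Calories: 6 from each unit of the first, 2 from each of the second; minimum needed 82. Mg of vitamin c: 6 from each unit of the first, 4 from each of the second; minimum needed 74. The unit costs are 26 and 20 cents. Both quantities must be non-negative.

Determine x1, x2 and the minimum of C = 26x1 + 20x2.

x1 = 9, x2 = 14, minimum C = 514

Feasible corners and C = 26x1 + 20x2:
  (0, 41) → C = 820
  (102, 0) → C = 2652
  (232/23, 302/23) → C = 12072/23
  (9, 14) → C = 514
The feasible region is unbounded (it extends along (0, 1), (1, 0)), but C strictly increases along every unbounded feasible direction, so there is no improving ray and the minimum is attained at a vertex.

At the optimal vertex, 4x1 + 5x2 = 106 and 6x1 + 2x2 = 82.
Solving simultaneously gives x1 = 9, x2 = 14.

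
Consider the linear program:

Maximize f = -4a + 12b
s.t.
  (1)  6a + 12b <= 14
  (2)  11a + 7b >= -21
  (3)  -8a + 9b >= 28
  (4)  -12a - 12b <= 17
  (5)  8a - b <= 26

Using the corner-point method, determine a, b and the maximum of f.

Corner points and f = -4a + 12b:
  (-35/9, 28/9) → f = 476/9
  (-7/5, 28/15) → f = 28
  (-133/48, 65/48) → f = 82/3
  (-163/68, 50/51) → f = 363/17

The optimum lies where 6a + 12b = 14 and 11a + 7b = -21.
Solving simultaneously gives a = -35/9, b = 28/9.

a = -35/9, b = 28/9, maximum f = 476/9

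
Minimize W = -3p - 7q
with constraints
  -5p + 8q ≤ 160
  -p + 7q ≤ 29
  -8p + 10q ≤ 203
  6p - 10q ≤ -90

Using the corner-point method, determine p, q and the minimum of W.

p = -85/8, q = 21/8, minimum W = 27/2

Feasible corners and W = -3p - 7q:
  (-1131/46, 29/46) → W = 1595/23
  (-85/8, 21/8) → W = 27/2
  (-113/2, -249/10) → W = 1719/5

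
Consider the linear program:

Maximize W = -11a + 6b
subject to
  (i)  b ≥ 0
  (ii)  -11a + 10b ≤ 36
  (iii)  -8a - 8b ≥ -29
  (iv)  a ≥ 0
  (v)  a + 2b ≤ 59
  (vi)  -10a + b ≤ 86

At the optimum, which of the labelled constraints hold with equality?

Corner points and W = -11a + 6b:
  (29/8, 0) → W = -319/8
  (0, 0) → W = 0
  (1/84, 607/168) → W = 905/42
  (0, 18/5) → W = 108/5

The maximum is at (0, 18/5). Substituting into each constraint, equality holds for (ii) and (iv); the remaining constraints have slack.

(ii) and (iv)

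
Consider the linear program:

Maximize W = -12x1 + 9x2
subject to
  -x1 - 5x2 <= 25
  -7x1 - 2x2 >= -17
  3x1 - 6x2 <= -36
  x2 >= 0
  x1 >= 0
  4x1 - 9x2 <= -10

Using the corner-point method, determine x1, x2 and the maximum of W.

x1 = 0, x2 = 17/2, maximum W = 153/2

The binding constraints are -7x1 - 2x2 = -17 and x1 = 0.
Solving simultaneously gives x1 = 0, x2 = 17/2.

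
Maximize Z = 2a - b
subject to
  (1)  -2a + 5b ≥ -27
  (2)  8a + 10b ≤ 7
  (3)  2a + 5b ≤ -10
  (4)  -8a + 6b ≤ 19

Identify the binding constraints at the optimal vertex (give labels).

(1) and (3)

Feasible corners and Z = 2a - b:
  (17/4, -37/10) → Z = 61/5
  (-257/28, -127/14) → Z = -65/7
  (-155/52, -21/26) → Z = -67/13

The maximum is at (17/4, -37/10). Substituting into each constraint, equality holds for (1) and (3); the remaining constraints have slack.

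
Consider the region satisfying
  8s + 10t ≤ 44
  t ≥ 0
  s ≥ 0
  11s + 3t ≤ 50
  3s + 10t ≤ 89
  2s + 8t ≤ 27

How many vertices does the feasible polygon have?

Of the 15 pairwise boundary intersections, those satisfying every inequality are:
  (184/43, 42/43)
  (41/22, 32/11)
  (0, 0)
  (50/11, 0)
  (0, 27/8)

5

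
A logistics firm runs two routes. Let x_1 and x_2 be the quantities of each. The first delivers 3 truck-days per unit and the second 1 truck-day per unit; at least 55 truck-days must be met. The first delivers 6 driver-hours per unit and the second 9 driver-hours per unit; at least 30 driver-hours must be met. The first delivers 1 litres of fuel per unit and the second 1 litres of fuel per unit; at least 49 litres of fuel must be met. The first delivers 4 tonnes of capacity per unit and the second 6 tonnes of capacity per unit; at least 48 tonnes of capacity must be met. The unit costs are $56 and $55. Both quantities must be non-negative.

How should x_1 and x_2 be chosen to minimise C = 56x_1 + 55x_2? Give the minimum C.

Feasible corners and C = 56x_1 + 55x_2:
  (0, 55) → C = 3025
  (49, 0) → C = 2744
  (3, 46) → C = 2698
The feasible region is unbounded (it extends along (0, 1), (1, 0)), but C strictly increases along every unbounded feasible direction, so there is no improving ray and the minimum is attained at a vertex.

x_1 = 3, x_2 = 46, minimum C = 2698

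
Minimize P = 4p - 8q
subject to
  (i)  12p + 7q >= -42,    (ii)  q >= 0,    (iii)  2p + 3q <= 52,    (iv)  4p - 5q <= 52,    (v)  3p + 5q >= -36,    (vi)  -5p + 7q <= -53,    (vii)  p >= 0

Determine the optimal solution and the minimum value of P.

p = 523/29, q = 154/29, minimum P = 860/29

Feasible corners and P = 4p - 8q:
  (13, 0) → P = 52
  (53/5, 0) → P = 212/5
  (208/11, 52/11) → P = 416/11
  (523/29, 154/29) → P = 860/29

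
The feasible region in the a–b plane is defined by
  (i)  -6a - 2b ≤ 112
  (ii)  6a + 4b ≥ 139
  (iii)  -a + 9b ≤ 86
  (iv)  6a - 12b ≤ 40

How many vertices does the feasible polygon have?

The feasible vertices (each the meet of two boundaries and inside every other half-plane) are:
  (907/58, 655/58)
  (457/24, 99/16)
  (232/7, 278/21)

3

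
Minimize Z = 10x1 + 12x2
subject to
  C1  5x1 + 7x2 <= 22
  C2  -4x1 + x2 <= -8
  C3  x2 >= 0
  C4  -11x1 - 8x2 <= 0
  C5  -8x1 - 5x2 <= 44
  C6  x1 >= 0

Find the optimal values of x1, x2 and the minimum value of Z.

x1 = 2, x2 = 0, minimum Z = 20

Extreme points and Z = 10x1 + 12x2:
  (26/11, 16/11) → Z = 452/11
  (22/5, 0) → Z = 44
  (2, 0) → Z = 20

The optimum lies where -4x1 + x2 = -8 and x2 = 0.
Solving simultaneously gives x1 = 2, x2 = 0.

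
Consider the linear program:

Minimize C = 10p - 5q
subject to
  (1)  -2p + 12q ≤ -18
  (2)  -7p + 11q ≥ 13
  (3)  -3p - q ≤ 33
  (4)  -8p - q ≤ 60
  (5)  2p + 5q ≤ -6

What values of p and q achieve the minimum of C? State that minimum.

p = -351/49, q = -132/49, minimum C = -2850/49

The binding constraints are -2p + 12q = -18 and -8p - q = 60.
Solving simultaneously gives p = -351/49, q = -132/49.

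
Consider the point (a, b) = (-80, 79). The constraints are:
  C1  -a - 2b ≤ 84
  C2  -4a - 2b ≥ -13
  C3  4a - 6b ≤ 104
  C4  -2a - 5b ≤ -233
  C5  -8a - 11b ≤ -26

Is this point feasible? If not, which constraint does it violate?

C1: -78 ≤ 84 ✓
C2: 162 ≥ -13 ✓
C3: -794 ≤ 104 ✓
C4: -235 ≤ -233 ✓
C5: -229 ≤ -26 ✓

feasible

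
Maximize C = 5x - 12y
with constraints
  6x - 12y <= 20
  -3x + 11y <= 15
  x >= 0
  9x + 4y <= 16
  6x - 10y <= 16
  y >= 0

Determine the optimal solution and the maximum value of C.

x = 16/9, y = 0, maximum C = 80/9

Vertices and C = 5x - 12y:
  (0, 15/11) → C = -180/11
  (116/111, 61/37) → C = -1616/111
  (0, 0) → C = 0
  (16/9, 0) → C = 80/9

At the optimal vertex, 9x + 4y = 16 and y = 0.
Solving simultaneously gives x = 16/9, y = 0.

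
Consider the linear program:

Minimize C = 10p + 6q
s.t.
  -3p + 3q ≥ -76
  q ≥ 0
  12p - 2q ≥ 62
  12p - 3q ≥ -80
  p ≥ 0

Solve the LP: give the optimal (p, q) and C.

Feasible corners and C = 10p + 6q:
  (76/3, 0) → C = 760/3
  (31/6, 0) → C = 155/3
  (173/6, 142) → C = 3421/3
The feasible region is unbounded (it extends along (1, 1), (1, 4)), but C strictly increases along every unbounded feasible direction, so there is no improving ray and the minimum is attained at a vertex.

The optimum lies where q = 0 and 12p - 2q = 62.
Solving simultaneously gives p = 31/6, q = 0.

p = 31/6, q = 0, minimum C = 155/3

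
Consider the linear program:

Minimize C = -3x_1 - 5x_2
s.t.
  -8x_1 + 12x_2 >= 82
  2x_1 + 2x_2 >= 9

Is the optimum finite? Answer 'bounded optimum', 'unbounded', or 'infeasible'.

unbounded

From the feasible point (-7/5, 59/10), moving in the direction (-2, 2) keeps every constraint satisfied while C decreases without bound.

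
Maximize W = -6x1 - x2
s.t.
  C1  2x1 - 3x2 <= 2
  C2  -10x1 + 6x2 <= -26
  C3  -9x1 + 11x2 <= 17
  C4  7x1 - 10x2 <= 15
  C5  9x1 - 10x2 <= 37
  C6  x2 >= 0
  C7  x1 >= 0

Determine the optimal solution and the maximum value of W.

x1 = 11/3, x2 = 16/9, maximum W = -214/9

Corner points and W = -6x1 - x2:
  (11/3, 16/9) → W = -214/9
  (13, 8) → W = -86
  (97/14, 101/14) → W = -683/14
  (577/9, 54) → W = -1316/3

The optimum lies where 2x1 - 3x2 = 2 and -10x1 + 6x2 = -26.
Solving simultaneously gives x1 = 11/3, x2 = 16/9.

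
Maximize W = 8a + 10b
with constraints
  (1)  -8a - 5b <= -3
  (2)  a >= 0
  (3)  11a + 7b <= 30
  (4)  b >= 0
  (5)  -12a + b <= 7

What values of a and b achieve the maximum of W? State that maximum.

Vertices and W = 8a + 10b:
  (0, 3/5) → W = 6
  (3/8, 0) → W = 3
  (0, 30/7) → W = 300/7
  (30/11, 0) → W = 240/11

The optimum lies where a = 0 and 11a + 7b = 30.
Solving simultaneously gives a = 0, b = 30/7.

a = 0, b = 30/7, maximum W = 300/7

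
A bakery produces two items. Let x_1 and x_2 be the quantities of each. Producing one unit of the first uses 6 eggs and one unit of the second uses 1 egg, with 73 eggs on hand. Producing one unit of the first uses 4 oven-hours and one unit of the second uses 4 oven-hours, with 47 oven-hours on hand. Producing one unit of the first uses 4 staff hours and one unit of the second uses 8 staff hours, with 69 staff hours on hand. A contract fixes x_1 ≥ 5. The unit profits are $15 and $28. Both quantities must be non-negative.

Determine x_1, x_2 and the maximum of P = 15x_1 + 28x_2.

x_1 = 25/4, x_2 = 11/2, maximum P = 991/4

The optimum lies where 4x_1 + 4x_2 = 47 and 4x_1 + 8x_2 = 69.
Solving simultaneously gives x_1 = 25/4, x_2 = 11/2.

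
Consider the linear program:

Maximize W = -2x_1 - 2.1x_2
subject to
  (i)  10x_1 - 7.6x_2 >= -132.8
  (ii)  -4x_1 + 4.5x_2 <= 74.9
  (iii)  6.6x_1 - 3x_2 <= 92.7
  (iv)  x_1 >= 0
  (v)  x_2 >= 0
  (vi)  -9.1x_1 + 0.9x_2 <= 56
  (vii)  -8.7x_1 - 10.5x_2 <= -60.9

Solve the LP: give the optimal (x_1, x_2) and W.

Feasible corners and W = -2x_1 - 2.1x_2:
  (4279/118, 14419/295) → W = -516749/2950
  (0, 749/45) → W = -5243/150
  (309/22, 0) → W = -309/11
  (0, 29/5) → W = -609/50
  (7, 0) → W = -14

x_1 = 0, x_2 = 5.8, maximum W = -12.18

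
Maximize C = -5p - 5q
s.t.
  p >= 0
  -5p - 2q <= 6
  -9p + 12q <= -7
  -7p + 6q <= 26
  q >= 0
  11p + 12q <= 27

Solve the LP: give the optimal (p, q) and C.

Feasible corners and C = -5p - 5q:
  (7/9, 0) → C = -35/9
  (17/10, 83/120) → C = -287/24
  (27/11, 0) → C = -135/11

p = 7/9, q = 0, maximum C = -35/9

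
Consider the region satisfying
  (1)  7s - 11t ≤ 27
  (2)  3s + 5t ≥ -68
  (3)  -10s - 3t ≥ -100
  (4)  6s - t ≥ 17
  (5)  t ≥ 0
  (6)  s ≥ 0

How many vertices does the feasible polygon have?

4

Pairwise boundary intersections that survive every other constraint:
  (1181/131, 430/131)
  (27/7, 0)
  (151/28, 215/14)
  (17/6, 0)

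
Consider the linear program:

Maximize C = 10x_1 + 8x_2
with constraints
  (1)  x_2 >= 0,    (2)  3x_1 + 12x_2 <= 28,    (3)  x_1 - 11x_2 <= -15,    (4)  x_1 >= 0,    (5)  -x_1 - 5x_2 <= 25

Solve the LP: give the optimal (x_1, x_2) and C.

x_1 = 128/45, x_2 = 73/45, maximum C = 1864/45

Feasible corners and C = 10x_1 + 8x_2:
  (128/45, 73/45) → C = 1864/45
  (0, 7/3) → C = 56/3
  (0, 15/11) → C = 120/11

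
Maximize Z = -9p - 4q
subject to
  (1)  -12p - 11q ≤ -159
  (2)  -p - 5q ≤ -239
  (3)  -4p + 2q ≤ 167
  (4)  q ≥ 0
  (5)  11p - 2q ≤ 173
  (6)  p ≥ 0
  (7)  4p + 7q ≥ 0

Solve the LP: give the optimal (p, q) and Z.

Vertices and Z = -9p - 4q:
  (1343/57, 2456/57) → Z = -21911/57
  (0, 239/5) → Z = -956/5
  (340/7, 2529/14) → Z = -8118/7
  (0, 167/2) → Z = -334

p = 0, q = 239/5, maximum Z = -956/5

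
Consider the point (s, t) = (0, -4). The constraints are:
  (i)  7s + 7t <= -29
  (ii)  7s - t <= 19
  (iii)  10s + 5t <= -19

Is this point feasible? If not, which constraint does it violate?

not feasible — violates (i)

Constraint (i): 7s + 7t = -28, which is not ≤ -29. All other constraints are satisfied.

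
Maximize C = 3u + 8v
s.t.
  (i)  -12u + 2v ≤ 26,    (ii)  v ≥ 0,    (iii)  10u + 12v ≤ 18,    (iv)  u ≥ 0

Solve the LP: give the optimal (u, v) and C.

Vertices and C = 3u + 8v:
  (9/5, 0) → C = 27/5
  (0, 0) → C = 0
  (0, 3/2) → C = 12

u = 0, v = 3/2, maximum C = 12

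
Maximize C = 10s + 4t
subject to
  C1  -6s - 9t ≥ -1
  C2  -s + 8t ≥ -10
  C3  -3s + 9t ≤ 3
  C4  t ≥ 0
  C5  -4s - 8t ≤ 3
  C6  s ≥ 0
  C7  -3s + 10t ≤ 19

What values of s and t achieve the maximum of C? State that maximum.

s = 1/6, t = 0, maximum C = 5/3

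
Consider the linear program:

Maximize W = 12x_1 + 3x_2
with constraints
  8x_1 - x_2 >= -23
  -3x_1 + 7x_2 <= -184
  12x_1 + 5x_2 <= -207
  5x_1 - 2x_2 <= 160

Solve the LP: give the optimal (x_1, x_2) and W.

x_1 = 386/49, x_2 = -2955/49, maximum W = -4233/49

Feasible corners and W = 12x_1 + 3x_2:
  (-345/53, -1541/53) → W = -8763/53
  (-206/11, -1395/11) → W = -6657/11
  (-529/99, -943/33) → W = -4945/33
  (386/49, -2955/49) → W = -4233/49

The optimum lies where 12x_1 + 5x_2 = -207 and 5x_1 - 2x_2 = 160.
Solving simultaneously gives x_1 = 386/49, x_2 = -2955/49.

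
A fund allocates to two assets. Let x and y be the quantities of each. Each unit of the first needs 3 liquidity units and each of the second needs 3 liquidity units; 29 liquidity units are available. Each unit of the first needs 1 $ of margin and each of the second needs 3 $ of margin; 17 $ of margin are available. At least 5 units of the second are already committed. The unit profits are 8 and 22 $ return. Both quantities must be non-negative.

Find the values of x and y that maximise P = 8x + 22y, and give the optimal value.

Vertices and P = 8x + 22y:
  (0, 17/3) → P = 374/3
  (0, 5) → P = 110
  (2, 5) → P = 126

At the optimal vertex, x + 3y = 17 and y = 5.
Solving simultaneously gives x = 2, y = 5.

x = 2, y = 5, maximum P = 126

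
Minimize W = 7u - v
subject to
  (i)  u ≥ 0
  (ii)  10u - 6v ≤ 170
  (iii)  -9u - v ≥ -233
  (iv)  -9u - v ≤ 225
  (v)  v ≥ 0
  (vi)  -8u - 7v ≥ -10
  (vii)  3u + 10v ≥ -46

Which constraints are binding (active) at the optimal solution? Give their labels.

Feasible corners and W = 7u - v:
  (0, 0) → W = 0
  (0, 10/7) → W = -10/7
  (5/4, 0) → W = 35/4

The minimum is at (0, 10/7). Substituting into each constraint, equality holds for (i) and (vi); the remaining constraints have slack.

(i) and (vi)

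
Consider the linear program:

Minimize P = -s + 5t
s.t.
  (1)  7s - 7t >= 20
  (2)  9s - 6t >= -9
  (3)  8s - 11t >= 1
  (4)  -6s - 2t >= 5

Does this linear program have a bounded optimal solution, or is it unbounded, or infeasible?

unbounded

From the feasible point (-61/7, -81/7), moving in the direction (2, -6) keeps every constraint satisfied while P decreases without bound.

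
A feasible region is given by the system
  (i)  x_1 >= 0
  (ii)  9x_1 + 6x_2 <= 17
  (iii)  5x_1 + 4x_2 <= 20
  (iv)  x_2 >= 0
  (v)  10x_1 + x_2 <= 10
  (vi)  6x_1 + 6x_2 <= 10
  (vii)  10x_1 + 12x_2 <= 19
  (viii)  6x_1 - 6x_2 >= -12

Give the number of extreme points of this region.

5

Intersecting each pair of boundary lines and keeping only the points that satisfy every inequality leaves:
  (0, 0)
  (0, 19/12)
  (1, 0)
  (25/27, 20/27)
  (1/2, 7/6)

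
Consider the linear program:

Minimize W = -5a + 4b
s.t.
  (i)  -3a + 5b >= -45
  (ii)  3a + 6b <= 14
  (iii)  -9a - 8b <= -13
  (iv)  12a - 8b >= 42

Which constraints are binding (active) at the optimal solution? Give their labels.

Vertices and W = -5a + 4b:
  (340/33, -31/11) → W = -2072/33
  (425/69, -122/23) → W = -3589/69
  (91/24, 7/16) → W = -413/24
  (55/21, -37/28) → W = -386/21

The minimum is at (340/33, -31/11). Substituting into each constraint, equality holds for (i) and (ii); the remaining constraints have slack.

(i) and (ii)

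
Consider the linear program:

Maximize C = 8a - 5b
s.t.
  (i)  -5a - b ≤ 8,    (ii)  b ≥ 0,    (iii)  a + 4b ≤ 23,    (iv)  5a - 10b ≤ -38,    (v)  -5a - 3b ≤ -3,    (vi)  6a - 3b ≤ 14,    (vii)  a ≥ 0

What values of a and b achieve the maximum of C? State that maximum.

Extreme points and C = 8a - 5b:
  (13/5, 51/10) → C = -47/10
  (0, 23/4) → C = -115/4
  (0, 19/5) → C = -19

a = 13/5, b = 51/10, maximum C = -47/10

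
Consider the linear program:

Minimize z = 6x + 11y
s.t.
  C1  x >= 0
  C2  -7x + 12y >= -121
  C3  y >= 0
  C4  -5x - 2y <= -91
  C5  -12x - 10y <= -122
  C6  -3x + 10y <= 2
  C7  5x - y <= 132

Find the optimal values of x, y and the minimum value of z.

x = 667/37, y = 16/37, minimum z = 4178/37

Corner points and z = 6x + 11y:
  (667/37, 16/37) → z = 4178/37
  (1463/53, 319/53) → z = 12287/53
  (453/28, 283/56) → z = 8549/56
  (1322/47, 406/47) → z = 12398/47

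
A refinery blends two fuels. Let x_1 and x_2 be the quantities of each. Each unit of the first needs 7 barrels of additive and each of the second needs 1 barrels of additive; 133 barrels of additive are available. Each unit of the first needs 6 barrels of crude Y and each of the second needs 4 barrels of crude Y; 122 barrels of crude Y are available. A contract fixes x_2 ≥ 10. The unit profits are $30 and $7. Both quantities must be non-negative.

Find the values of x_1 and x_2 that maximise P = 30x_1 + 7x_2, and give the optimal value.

Corner points and P = 30x_1 + 7x_2:
  (0, 61/2) → P = 427/2
  (0, 10) → P = 70
  (41/3, 10) → P = 480

The binding constraints are 6x_1 + 4x_2 = 122 and x_2 = 10.
Solving simultaneously gives x_1 = 41/3, x_2 = 10.

x_1 = 41/3, x_2 = 10, maximum P = 480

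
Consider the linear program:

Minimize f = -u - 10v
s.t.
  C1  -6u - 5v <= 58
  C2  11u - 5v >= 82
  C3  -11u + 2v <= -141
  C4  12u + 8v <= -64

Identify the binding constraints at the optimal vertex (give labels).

Feasible corners and f = -u - 10v:
  (589/67, -1484/67) → f = 14251/67
  (12, -26) → f = 248
  (125/14, -599/28) → f = 205

The minimum is at (125/14, -599/28). Substituting into each constraint, equality holds for C3 and C4; the remaining constraints have slack.

C3 and C4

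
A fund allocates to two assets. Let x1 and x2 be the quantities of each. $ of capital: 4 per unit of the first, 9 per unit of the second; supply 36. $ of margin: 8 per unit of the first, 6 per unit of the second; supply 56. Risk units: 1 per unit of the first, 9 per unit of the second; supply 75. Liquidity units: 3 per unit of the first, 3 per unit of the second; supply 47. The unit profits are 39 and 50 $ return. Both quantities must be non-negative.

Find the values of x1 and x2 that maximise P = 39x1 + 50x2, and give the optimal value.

x1 = 6, x2 = 4/3, maximum P = 902/3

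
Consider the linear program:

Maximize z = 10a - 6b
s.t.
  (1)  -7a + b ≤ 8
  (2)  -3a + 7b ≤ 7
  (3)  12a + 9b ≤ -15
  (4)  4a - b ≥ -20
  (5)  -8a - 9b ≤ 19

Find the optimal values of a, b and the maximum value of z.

a = 1, b = -3, maximum z = 28

Corner points and z = 10a - 6b:
  (-29/25, -3/25) → z = -272/25
  (-91/71, -69/71) → z = -496/71
  (1, -3) → z = 28

At the optimal vertex, 12a + 9b = -15 and -8a - 9b = 19.
Solving simultaneously gives a = 1, b = -3.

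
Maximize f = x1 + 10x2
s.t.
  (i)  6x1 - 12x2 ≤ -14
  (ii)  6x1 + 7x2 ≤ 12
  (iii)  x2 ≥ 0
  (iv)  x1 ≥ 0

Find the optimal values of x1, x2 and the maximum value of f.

Corner points and f = x1 + 10x2:
  (23/57, 26/19) → f = 803/57
  (0, 7/6) → f = 35/3
  (0, 12/7) → f = 120/7

x1 = 0, x2 = 12/7, maximum f = 120/7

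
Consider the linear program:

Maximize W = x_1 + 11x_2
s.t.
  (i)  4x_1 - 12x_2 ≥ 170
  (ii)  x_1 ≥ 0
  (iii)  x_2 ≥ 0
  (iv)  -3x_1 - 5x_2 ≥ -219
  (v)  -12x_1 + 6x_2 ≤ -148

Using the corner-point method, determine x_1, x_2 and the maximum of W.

Vertices and W = x_1 + 11x_2:
  (85/2, 0) → W = 85/2
  (1739/28, 183/28) → W = 134
  (73, 0) → W = 73

The binding constraints are 4x_1 - 12x_2 = 170 and -3x_1 - 5x_2 = -219.
Solving simultaneously gives x_1 = 1739/28, x_2 = 183/28.

x_1 = 1739/28, x_2 = 183/28, maximum W = 134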